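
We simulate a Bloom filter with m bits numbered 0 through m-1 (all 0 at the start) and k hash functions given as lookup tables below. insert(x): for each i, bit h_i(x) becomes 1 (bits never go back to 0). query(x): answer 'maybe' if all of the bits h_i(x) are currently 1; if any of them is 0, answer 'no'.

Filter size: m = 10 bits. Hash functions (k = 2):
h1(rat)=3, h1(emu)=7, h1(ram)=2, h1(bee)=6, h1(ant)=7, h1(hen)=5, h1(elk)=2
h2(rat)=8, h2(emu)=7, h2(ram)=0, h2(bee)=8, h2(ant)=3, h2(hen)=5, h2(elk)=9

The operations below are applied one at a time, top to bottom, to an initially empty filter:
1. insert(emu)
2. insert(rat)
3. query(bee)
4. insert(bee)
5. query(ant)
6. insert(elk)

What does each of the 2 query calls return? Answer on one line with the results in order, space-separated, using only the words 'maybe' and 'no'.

Answer: no maybe

Derivation:
Start: bits=0000000000
Op 1: insert emu -> sets bits 7 -> bits=0000000100
Op 2: insert rat -> sets bits 3 8 -> bits=0001000110
Op 3: query bee -> checks bit6=0, bit8=1 (has a 0) -> no
Op 4: insert bee -> sets bits 6 8 -> bits=0001001110
Op 5: query ant -> checks bit3=1, bit7=1 (all 1) -> maybe
Op 6: insert elk -> sets bits 2 9 -> bits=0011001111
Query results in order: no maybe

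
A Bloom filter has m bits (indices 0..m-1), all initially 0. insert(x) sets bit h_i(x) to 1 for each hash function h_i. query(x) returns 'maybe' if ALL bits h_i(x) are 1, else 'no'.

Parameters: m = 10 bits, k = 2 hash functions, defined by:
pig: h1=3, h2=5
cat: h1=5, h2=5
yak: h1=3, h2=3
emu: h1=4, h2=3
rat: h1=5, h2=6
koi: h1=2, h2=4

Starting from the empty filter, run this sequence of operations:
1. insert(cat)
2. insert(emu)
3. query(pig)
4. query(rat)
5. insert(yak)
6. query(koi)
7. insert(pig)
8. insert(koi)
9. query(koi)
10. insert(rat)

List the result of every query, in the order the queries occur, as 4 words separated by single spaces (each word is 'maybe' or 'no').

Answer: maybe no no maybe

Derivation:
Start: bits=0000000000
Op 1: insert cat -> sets bits 5 -> bits=0000010000
Op 2: insert emu -> sets bits 3 4 -> bits=0001110000
Op 3: query pig -> checks bit3=1, bit5=1 (all 1) -> maybe
Op 4: query rat -> checks bit5=1, bit6=0 (has a 0) -> no
Op 5: insert yak -> sets bits 3 -> bits=0001110000
Op 6: query koi -> checks bit2=0, bit4=1 (has a 0) -> no
Op 7: insert pig -> sets bits 3 5 -> bits=0001110000
Op 8: insert koi -> sets bits 2 4 -> bits=0011110000
Op 9: query koi -> checks bit2=1, bit4=1 (all 1) -> maybe
Op 10: insert rat -> sets bits 5 6 -> bits=0011111000
Query results in order: maybe no no maybe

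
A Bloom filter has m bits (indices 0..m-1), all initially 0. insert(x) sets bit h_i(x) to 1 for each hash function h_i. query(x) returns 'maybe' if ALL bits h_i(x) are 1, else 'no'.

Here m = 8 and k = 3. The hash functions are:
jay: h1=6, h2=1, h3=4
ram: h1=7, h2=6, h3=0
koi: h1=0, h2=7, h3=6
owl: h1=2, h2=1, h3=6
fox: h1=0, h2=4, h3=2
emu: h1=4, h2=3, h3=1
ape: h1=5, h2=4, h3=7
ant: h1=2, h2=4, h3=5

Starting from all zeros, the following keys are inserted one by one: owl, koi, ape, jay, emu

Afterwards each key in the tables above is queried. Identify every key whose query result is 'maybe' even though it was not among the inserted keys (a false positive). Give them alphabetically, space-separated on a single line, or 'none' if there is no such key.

Start: bits=00000000
After insert 'owl': sets bits 1 2 6 -> bits=01100010
After insert 'koi': sets bits 0 6 7 -> bits=11100011
After insert 'ape': sets bits 4 5 7 -> bits=11101111
After insert 'jay': sets bits 1 4 6 -> bits=11101111
After insert 'emu': sets bits 1 3 4 -> bits=11111111
Not inserted: ant fox ram — query each against bits=11111111:
query ant: checks bit2=1, bit4=1, bit5=1 (all 1) -> maybe => FALSE POSITIVE
query fox: checks bit0=1, bit2=1, bit4=1 (all 1) -> maybe => FALSE POSITIVE
query ram: checks bit0=1, bit6=1, bit7=1 (all 1) -> maybe => FALSE POSITIVE
False positives (alphabetical): ant fox ram

Answer: ant fox ram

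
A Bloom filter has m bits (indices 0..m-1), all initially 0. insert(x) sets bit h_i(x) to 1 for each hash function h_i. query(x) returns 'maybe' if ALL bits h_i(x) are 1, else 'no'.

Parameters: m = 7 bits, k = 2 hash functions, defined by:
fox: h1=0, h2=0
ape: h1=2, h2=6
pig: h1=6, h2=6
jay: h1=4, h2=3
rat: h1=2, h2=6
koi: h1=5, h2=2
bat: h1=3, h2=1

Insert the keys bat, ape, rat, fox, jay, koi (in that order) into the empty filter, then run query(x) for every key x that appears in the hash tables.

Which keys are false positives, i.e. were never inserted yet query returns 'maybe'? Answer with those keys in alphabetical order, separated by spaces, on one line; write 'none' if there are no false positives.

Answer: pig

Derivation:
Start: bits=0000000
After insert 'bat': sets bits 1 3 -> bits=0101000
After insert 'ape': sets bits 2 6 -> bits=0111001
After insert 'rat': sets bits 2 6 -> bits=0111001
After insert 'fox': sets bits 0 -> bits=1111001
After insert 'jay': sets bits 3 4 -> bits=1111101
After insert 'koi': sets bits 2 5 -> bits=1111111
Not inserted: pig — query each against bits=1111111:
query pig: checks bit6=1 (all 1) -> maybe => FALSE POSITIVE
False positives (alphabetical): pig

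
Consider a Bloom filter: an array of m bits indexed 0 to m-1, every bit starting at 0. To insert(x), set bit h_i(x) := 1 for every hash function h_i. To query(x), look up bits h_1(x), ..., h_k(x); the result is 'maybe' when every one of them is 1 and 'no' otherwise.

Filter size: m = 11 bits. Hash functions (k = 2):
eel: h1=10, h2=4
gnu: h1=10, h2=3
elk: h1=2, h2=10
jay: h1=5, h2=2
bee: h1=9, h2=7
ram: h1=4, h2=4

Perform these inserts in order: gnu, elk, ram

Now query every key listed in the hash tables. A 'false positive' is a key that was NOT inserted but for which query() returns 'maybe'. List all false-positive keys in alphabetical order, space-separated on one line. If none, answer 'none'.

Answer: eel

Derivation:
Start: bits=00000000000
After insert 'gnu': sets bits 3 10 -> bits=00010000001
After insert 'elk': sets bits 2 10 -> bits=00110000001
After insert 'ram': sets bits 4 -> bits=00111000001
Not inserted: bee eel jay — query each against bits=00111000001:
query bee: checks bit7=0, bit9=0 (has a 0) -> no => not a false positive
query eel: checks bit4=1, bit10=1 (all 1) -> maybe => FALSE POSITIVE
query jay: checks bit2=1, bit5=0 (has a 0) -> no => not a false positive
False positives (alphabetical): eel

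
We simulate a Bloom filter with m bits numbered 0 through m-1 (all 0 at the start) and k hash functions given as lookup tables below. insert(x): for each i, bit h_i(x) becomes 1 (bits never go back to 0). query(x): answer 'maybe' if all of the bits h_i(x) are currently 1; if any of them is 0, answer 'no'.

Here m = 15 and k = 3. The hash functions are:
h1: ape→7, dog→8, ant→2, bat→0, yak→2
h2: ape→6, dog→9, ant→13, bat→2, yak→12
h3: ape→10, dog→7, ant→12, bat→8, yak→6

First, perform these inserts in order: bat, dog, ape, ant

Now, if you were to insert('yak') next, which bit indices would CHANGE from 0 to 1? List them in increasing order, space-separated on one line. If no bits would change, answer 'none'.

Start: bits=000000000000000
After insert 'bat': sets bits 0 2 8 -> bits=101000001000000
After insert 'dog': sets bits 7 8 9 -> bits=101000011100000
After insert 'ape': sets bits 6 7 10 -> bits=101000111110000
After insert 'ant': sets bits 2 12 13 -> bits=101000111110110
insert 'yak' would touch bits 2 6 12; currently bit2=1, bit6=1, bit12=1
Bits that are 0 among those (would change 0->1): none

Answer: none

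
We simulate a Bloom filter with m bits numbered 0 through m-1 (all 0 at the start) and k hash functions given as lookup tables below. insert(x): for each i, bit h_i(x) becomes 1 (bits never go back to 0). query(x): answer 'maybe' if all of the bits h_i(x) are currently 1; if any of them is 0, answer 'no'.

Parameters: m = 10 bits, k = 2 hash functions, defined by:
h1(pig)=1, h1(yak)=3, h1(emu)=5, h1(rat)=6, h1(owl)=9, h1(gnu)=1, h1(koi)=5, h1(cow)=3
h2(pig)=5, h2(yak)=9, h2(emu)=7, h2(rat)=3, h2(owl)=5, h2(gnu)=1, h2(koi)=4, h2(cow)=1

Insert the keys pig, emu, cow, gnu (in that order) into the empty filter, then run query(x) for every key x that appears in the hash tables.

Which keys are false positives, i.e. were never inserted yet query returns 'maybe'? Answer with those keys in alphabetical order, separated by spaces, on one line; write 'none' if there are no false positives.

Start: bits=0000000000
After insert 'pig': sets bits 1 5 -> bits=0100010000
After insert 'emu': sets bits 5 7 -> bits=0100010100
After insert 'cow': sets bits 1 3 -> bits=0101010100
After insert 'gnu': sets bits 1 -> bits=0101010100
Not inserted: koi owl rat yak — query each against bits=0101010100:
query koi: checks bit4=0, bit5=1 (has a 0) -> no => not a false positive
query owl: checks bit5=1, bit9=0 (has a 0) -> no => not a false positive
query rat: checks bit3=1, bit6=0 (has a 0) -> no => not a false positive
query yak: checks bit3=1, bit9=0 (has a 0) -> no => not a false positive
False positives (alphabetical): none

Answer: none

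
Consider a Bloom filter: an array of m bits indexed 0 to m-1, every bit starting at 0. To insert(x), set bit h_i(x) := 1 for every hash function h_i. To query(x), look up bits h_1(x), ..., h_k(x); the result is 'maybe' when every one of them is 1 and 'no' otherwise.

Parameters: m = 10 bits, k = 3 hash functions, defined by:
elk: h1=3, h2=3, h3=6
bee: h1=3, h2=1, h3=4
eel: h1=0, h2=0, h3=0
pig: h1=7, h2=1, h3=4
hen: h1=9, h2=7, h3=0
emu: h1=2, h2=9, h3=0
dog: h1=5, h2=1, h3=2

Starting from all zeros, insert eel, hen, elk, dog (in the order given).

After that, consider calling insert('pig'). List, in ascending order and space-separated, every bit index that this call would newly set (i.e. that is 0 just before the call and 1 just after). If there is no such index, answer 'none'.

Answer: 4

Derivation:
Start: bits=0000000000
After insert 'eel': sets bits 0 -> bits=1000000000
After insert 'hen': sets bits 0 7 9 -> bits=1000000101
After insert 'elk': sets bits 3 6 -> bits=1001001101
After insert 'dog': sets bits 1 2 5 -> bits=1111011101
insert 'pig' would touch bits 1 4 7; currently bit1=1, bit4=0, bit7=1
Bits that are 0 among those (would change 0->1): 4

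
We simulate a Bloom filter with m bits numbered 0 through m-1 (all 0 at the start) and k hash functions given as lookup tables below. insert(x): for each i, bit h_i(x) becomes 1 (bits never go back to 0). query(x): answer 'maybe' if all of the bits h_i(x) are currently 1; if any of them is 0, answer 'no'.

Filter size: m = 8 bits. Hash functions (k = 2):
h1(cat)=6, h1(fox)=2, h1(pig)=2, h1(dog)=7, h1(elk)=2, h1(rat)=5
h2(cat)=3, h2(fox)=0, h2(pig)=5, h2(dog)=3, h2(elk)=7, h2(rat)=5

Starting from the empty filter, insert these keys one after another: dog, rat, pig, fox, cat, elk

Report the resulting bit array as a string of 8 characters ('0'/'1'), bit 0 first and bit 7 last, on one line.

Answer: 10110111

Derivation:
Start: bits=00000000
After insert 'dog': sets bits 3 7 -> bits=00010001
After insert 'rat': sets bits 5 -> bits=00010101
After insert 'pig': sets bits 2 5 -> bits=00110101
After insert 'fox': sets bits 0 2 -> bits=10110101
After insert 'cat': sets bits 3 6 -> bits=10110111
After insert 'elk': sets bits 2 7 -> bits=10110111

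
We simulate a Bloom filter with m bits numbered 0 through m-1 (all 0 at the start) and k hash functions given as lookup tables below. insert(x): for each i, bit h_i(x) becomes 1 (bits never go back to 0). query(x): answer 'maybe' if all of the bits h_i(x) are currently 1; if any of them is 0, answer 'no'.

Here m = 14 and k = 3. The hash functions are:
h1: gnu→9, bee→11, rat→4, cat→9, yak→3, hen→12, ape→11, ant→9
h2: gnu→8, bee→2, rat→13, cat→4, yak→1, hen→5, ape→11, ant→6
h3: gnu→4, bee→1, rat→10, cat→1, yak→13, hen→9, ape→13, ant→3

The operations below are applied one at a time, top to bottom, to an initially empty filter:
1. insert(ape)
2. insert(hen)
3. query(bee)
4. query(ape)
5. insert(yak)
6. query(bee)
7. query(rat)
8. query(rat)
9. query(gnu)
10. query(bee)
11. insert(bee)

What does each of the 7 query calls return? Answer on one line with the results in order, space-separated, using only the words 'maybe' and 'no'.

Answer: no maybe no no no no no

Derivation:
Start: bits=00000000000000
Op 1: insert ape -> sets bits 11 13 -> bits=00000000000101
Op 2: insert hen -> sets bits 5 9 12 -> bits=00000100010111
Op 3: query bee -> checks bit1=0, bit2=0, bit11=1 (has a 0) -> no
Op 4: query ape -> checks bit11=1, bit13=1 (all 1) -> maybe
Op 5: insert yak -> sets bits 1 3 13 -> bits=01010100010111
Op 6: query bee -> checks bit1=1, bit2=0, bit11=1 (has a 0) -> no
Op 7: query rat -> checks bit4=0, bit10=0, bit13=1 (has a 0) -> no
Op 8: query rat -> checks bit4=0, bit10=0, bit13=1 (has a 0) -> no
Op 9: query gnu -> checks bit4=0, bit8=0, bit9=1 (has a 0) -> no
Op 10: query bee -> checks bit1=1, bit2=0, bit11=1 (has a 0) -> no
Op 11: insert bee -> sets bits 1 2 11 -> bits=01110100010111
Query results in order: no maybe no no no no no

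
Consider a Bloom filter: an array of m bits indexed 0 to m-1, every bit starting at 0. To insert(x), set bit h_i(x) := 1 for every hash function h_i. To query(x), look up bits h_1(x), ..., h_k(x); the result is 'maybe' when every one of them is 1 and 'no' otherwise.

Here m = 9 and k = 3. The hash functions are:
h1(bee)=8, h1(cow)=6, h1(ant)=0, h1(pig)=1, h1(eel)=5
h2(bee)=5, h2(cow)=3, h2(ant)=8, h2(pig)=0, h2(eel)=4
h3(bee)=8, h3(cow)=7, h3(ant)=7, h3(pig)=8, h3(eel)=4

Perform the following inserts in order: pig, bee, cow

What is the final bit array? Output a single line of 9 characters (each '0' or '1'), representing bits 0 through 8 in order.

Start: bits=000000000
After insert 'pig': sets bits 0 1 8 -> bits=110000001
After insert 'bee': sets bits 5 8 -> bits=110001001
After insert 'cow': sets bits 3 6 7 -> bits=110101111

Answer: 110101111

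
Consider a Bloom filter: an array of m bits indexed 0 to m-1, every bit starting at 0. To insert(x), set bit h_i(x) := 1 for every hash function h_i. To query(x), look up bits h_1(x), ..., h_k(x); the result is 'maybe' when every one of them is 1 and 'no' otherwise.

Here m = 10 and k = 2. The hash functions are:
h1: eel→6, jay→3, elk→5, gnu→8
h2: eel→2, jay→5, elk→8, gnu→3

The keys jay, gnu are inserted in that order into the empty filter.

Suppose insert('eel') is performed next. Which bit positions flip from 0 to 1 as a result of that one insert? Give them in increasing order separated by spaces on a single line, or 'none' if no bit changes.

Answer: 2 6

Derivation:
Start: bits=0000000000
After insert 'jay': sets bits 3 5 -> bits=0001010000
After insert 'gnu': sets bits 3 8 -> bits=0001010010
insert 'eel' would touch bits 2 6; currently bit2=0, bit6=0
Bits that are 0 among those (would change 0->1): 2 6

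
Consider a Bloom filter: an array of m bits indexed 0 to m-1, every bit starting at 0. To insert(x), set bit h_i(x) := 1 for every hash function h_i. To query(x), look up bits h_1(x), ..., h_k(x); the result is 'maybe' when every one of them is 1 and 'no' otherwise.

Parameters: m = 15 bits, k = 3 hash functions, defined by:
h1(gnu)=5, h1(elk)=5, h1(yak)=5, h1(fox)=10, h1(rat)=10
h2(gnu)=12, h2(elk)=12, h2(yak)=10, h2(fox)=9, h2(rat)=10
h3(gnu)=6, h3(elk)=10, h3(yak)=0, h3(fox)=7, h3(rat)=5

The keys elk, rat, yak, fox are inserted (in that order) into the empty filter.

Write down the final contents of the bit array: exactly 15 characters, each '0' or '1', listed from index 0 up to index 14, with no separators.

Start: bits=000000000000000
After insert 'elk': sets bits 5 10 12 -> bits=000001000010100
After insert 'rat': sets bits 5 10 -> bits=000001000010100
After insert 'yak': sets bits 0 5 10 -> bits=100001000010100
After insert 'fox': sets bits 7 9 10 -> bits=100001010110100

Answer: 100001010110100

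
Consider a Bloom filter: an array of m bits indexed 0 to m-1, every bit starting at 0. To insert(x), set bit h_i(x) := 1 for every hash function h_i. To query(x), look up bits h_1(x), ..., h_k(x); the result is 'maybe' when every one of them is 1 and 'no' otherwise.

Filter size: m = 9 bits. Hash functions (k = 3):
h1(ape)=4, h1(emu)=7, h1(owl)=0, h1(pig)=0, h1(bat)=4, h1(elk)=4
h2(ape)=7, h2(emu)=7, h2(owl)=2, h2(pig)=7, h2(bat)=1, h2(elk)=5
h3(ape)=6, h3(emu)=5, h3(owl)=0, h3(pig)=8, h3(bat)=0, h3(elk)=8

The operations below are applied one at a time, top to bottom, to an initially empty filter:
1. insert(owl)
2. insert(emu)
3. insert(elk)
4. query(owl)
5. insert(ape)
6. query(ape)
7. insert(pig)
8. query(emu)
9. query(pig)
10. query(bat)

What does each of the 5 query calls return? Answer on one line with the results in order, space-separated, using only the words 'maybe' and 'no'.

Answer: maybe maybe maybe maybe no

Derivation:
Start: bits=000000000
Op 1: insert owl -> sets bits 0 2 -> bits=101000000
Op 2: insert emu -> sets bits 5 7 -> bits=101001010
Op 3: insert elk -> sets bits 4 5 8 -> bits=101011011
Op 4: query owl -> checks bit0=1, bit2=1 (all 1) -> maybe
Op 5: insert ape -> sets bits 4 6 7 -> bits=101011111
Op 6: query ape -> checks bit4=1, bit6=1, bit7=1 (all 1) -> maybe
Op 7: insert pig -> sets bits 0 7 8 -> bits=101011111
Op 8: query emu -> checks bit5=1, bit7=1 (all 1) -> maybe
Op 9: query pig -> checks bit0=1, bit7=1, bit8=1 (all 1) -> maybe
Op 10: query bat -> checks bit0=1, bit1=0, bit4=1 (has a 0) -> no
Query results in order: maybe maybe maybe maybe no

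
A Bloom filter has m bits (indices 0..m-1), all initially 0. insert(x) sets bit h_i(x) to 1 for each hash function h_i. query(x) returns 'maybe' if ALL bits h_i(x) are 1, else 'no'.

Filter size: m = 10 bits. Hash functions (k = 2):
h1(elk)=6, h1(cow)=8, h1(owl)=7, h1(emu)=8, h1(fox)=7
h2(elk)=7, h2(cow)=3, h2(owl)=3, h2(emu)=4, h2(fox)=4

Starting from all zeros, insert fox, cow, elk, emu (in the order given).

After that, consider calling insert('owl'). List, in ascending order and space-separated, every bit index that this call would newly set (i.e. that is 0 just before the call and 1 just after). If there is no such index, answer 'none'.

Answer: none

Derivation:
Start: bits=0000000000
After insert 'fox': sets bits 4 7 -> bits=0000100100
After insert 'cow': sets bits 3 8 -> bits=0001100110
After insert 'elk': sets bits 6 7 -> bits=0001101110
After insert 'emu': sets bits 4 8 -> bits=0001101110
insert 'owl' would touch bits 3 7; currently bit3=1, bit7=1
Bits that are 0 among those (would change 0->1): none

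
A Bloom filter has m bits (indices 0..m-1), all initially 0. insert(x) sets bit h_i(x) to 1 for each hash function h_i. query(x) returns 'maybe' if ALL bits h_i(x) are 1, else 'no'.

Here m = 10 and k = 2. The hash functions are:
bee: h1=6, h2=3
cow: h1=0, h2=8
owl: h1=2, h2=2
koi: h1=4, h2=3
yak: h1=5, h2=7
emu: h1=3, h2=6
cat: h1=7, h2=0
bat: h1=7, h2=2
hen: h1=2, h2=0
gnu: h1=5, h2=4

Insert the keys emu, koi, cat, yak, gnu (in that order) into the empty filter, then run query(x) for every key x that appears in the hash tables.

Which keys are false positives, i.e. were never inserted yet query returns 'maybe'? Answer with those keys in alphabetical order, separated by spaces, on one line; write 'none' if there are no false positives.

Start: bits=0000000000
After insert 'emu': sets bits 3 6 -> bits=0001001000
After insert 'koi': sets bits 3 4 -> bits=0001101000
After insert 'cat': sets bits 0 7 -> bits=1001101100
After insert 'yak': sets bits 5 7 -> bits=1001111100
After insert 'gnu': sets bits 4 5 -> bits=1001111100
Not inserted: bat bee cow hen owl — query each against bits=1001111100:
query bat: checks bit2=0, bit7=1 (has a 0) -> no => not a false positive
query bee: checks bit3=1, bit6=1 (all 1) -> maybe => FALSE POSITIVE
query cow: checks bit0=1, bit8=0 (has a 0) -> no => not a false positive
query hen: checks bit0=1, bit2=0 (has a 0) -> no => not a false positive
query owl: checks bit2=0 (has a 0) -> no => not a false positive
False positives (alphabetical): bee

Answer: bee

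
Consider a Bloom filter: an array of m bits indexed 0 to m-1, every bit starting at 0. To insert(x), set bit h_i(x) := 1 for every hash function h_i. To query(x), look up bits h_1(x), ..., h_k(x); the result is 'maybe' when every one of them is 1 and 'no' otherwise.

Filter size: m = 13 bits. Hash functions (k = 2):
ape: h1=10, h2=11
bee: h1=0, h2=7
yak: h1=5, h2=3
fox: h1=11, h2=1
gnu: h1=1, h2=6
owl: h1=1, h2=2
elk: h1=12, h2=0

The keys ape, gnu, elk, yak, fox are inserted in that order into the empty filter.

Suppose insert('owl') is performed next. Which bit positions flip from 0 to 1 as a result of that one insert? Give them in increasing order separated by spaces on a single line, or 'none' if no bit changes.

Answer: 2

Derivation:
Start: bits=0000000000000
After insert 'ape': sets bits 10 11 -> bits=0000000000110
After insert 'gnu': sets bits 1 6 -> bits=0100001000110
After insert 'elk': sets bits 0 12 -> bits=1100001000111
After insert 'yak': sets bits 3 5 -> bits=1101011000111
After insert 'fox': sets bits 1 11 -> bits=1101011000111
insert 'owl' would touch bits 1 2; currently bit1=1, bit2=0
Bits that are 0 among those (would change 0->1): 2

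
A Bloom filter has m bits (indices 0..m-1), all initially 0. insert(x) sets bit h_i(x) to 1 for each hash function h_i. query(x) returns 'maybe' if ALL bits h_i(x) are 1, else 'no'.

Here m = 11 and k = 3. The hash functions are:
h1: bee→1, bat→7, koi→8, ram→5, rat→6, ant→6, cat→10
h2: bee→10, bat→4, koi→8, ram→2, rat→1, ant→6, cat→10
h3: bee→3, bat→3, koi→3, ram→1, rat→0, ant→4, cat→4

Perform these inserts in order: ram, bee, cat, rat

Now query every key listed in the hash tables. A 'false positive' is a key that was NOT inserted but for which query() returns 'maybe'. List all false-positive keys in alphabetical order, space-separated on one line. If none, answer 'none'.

Answer: ant

Derivation:
Start: bits=00000000000
After insert 'ram': sets bits 1 2 5 -> bits=01100100000
After insert 'bee': sets bits 1 3 10 -> bits=01110100001
After insert 'cat': sets bits 4 10 -> bits=01111100001
After insert 'rat': sets bits 0 1 6 -> bits=11111110001
Not inserted: ant bat koi — query each against bits=11111110001:
query ant: checks bit4=1, bit6=1 (all 1) -> maybe => FALSE POSITIVE
query bat: checks bit3=1, bit4=1, bit7=0 (has a 0) -> no => not a false positive
query koi: checks bit3=1, bit8=0 (has a 0) -> no => not a false positive
False positives (alphabetical): ant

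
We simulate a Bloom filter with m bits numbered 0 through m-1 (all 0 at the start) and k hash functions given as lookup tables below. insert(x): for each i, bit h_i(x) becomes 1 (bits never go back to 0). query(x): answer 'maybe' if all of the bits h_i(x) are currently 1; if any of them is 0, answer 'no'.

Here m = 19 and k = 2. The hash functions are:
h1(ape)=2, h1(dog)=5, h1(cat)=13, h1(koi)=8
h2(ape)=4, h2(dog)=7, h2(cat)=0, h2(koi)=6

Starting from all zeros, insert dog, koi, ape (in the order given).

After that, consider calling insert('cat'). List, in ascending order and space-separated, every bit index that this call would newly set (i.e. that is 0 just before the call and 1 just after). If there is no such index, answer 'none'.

Start: bits=0000000000000000000
After insert 'dog': sets bits 5 7 -> bits=0000010100000000000
After insert 'koi': sets bits 6 8 -> bits=0000011110000000000
After insert 'ape': sets bits 2 4 -> bits=0010111110000000000
insert 'cat' would touch bits 0 13; currently bit0=0, bit13=0
Bits that are 0 among those (would change 0->1): 0 13

Answer: 0 13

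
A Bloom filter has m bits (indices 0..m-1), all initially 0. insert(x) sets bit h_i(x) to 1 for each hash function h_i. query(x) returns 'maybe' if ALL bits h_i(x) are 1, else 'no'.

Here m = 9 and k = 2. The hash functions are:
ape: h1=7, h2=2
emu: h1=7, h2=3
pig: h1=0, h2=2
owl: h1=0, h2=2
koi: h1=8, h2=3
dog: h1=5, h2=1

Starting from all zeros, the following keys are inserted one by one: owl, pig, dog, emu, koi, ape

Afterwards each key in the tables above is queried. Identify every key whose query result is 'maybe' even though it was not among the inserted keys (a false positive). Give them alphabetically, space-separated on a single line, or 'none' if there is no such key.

Answer: none

Derivation:
Start: bits=000000000
After insert 'owl': sets bits 0 2 -> bits=101000000
After insert 'pig': sets bits 0 2 -> bits=101000000
After insert 'dog': sets bits 1 5 -> bits=111001000
After insert 'emu': sets bits 3 7 -> bits=111101010
After insert 'koi': sets bits 3 8 -> bits=111101011
After insert 'ape': sets bits 2 7 -> bits=111101011
Not inserted: (none) — query each against bits=111101011:
False positives (alphabetical): none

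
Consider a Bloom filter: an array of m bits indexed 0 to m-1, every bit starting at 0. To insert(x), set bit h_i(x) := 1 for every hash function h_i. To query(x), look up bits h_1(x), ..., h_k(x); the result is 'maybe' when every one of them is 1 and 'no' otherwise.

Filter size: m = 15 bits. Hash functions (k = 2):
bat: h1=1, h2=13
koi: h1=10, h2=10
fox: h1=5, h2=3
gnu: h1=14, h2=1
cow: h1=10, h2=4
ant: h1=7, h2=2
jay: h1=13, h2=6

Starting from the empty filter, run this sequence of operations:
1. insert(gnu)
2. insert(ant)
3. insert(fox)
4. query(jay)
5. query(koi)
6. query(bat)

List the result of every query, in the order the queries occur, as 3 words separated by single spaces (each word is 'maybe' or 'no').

Answer: no no no

Derivation:
Start: bits=000000000000000
Op 1: insert gnu -> sets bits 1 14 -> bits=010000000000001
Op 2: insert ant -> sets bits 2 7 -> bits=011000010000001
Op 3: insert fox -> sets bits 3 5 -> bits=011101010000001
Op 4: query jay -> checks bit6=0, bit13=0 (has a 0) -> no
Op 5: query koi -> checks bit10=0 (has a 0) -> no
Op 6: query bat -> checks bit1=1, bit13=0 (has a 0) -> no
Query results in order: no no no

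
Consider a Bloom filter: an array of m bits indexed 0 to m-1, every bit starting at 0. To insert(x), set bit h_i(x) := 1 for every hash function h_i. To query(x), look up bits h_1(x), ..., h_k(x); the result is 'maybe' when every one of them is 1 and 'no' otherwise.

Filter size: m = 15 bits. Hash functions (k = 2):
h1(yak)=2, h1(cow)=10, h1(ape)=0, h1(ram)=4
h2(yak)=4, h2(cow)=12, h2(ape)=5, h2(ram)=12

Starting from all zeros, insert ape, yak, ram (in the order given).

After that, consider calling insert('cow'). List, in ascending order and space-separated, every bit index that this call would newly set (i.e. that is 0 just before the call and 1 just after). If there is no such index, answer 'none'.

Start: bits=000000000000000
After insert 'ape': sets bits 0 5 -> bits=100001000000000
After insert 'yak': sets bits 2 4 -> bits=101011000000000
After insert 'ram': sets bits 4 12 -> bits=101011000000100
insert 'cow' would touch bits 10 12; currently bit10=0, bit12=1
Bits that are 0 among those (would change 0->1): 10

Answer: 10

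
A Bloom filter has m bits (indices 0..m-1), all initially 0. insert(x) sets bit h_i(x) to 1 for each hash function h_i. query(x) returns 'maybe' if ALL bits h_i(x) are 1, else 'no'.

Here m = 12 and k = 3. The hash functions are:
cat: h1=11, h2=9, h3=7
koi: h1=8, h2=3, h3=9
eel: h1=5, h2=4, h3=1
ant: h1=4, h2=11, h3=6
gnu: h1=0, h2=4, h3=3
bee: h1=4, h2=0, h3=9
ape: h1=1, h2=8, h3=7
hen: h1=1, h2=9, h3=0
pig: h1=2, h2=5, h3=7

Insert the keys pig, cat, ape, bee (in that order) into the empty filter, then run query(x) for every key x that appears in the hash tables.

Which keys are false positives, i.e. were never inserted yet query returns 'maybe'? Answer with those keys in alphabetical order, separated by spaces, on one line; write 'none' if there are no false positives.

Answer: eel hen

Derivation:
Start: bits=000000000000
After insert 'pig': sets bits 2 5 7 -> bits=001001010000
After insert 'cat': sets bits 7 9 11 -> bits=001001010101
After insert 'ape': sets bits 1 7 8 -> bits=011001011101
After insert 'bee': sets bits 0 4 9 -> bits=111011011101
Not inserted: ant eel gnu hen koi — query each against bits=111011011101:
query ant: checks bit4=1, bit6=0, bit11=1 (has a 0) -> no => not a false positive
query eel: checks bit1=1, bit4=1, bit5=1 (all 1) -> maybe => FALSE POSITIVE
query gnu: checks bit0=1, bit3=0, bit4=1 (has a 0) -> no => not a false positive
query hen: checks bit0=1, bit1=1, bit9=1 (all 1) -> maybe => FALSE POSITIVE
query koi: checks bit3=0, bit8=1, bit9=1 (has a 0) -> no => not a false positive
False positives (alphabetical): eel hen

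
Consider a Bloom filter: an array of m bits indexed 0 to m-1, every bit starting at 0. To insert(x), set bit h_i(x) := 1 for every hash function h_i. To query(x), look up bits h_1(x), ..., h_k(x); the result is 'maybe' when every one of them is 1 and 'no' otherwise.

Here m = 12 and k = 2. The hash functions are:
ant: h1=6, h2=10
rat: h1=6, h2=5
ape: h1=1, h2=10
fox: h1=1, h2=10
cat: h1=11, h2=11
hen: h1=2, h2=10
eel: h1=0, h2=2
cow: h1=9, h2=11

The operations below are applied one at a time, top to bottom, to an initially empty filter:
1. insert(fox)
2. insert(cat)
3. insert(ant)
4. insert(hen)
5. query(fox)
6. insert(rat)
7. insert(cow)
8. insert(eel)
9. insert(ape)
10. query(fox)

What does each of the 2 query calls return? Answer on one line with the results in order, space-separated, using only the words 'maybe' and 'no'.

Start: bits=000000000000
Op 1: insert fox -> sets bits 1 10 -> bits=010000000010
Op 2: insert cat -> sets bits 11 -> bits=010000000011
Op 3: insert ant -> sets bits 6 10 -> bits=010000100011
Op 4: insert hen -> sets bits 2 10 -> bits=011000100011
Op 5: query fox -> checks bit1=1, bit10=1 (all 1) -> maybe
Op 6: insert rat -> sets bits 5 6 -> bits=011001100011
Op 7: insert cow -> sets bits 9 11 -> bits=011001100111
Op 8: insert eel -> sets bits 0 2 -> bits=111001100111
Op 9: insert ape -> sets bits 1 10 -> bits=111001100111
Op 10: query fox -> checks bit1=1, bit10=1 (all 1) -> maybe
Query results in order: maybe maybe

Answer: maybe maybe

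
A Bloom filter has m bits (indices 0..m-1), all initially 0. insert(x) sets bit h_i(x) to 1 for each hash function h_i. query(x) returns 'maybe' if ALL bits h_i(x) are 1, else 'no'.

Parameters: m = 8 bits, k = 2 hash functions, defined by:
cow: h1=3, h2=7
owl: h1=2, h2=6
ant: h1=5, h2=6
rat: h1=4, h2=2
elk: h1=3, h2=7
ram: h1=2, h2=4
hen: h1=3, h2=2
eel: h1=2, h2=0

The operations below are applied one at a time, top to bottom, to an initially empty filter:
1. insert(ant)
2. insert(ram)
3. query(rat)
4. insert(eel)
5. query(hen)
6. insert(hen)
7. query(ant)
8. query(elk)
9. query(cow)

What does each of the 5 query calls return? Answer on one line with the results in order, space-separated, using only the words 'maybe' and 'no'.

Start: bits=00000000
Op 1: insert ant -> sets bits 5 6 -> bits=00000110
Op 2: insert ram -> sets bits 2 4 -> bits=00101110
Op 3: query rat -> checks bit2=1, bit4=1 (all 1) -> maybe
Op 4: insert eel -> sets bits 0 2 -> bits=10101110
Op 5: query hen -> checks bit2=1, bit3=0 (has a 0) -> no
Op 6: insert hen -> sets bits 2 3 -> bits=10111110
Op 7: query ant -> checks bit5=1, bit6=1 (all 1) -> maybe
Op 8: query elk -> checks bit3=1, bit7=0 (has a 0) -> no
Op 9: query cow -> checks bit3=1, bit7=0 (has a 0) -> no
Query results in order: maybe no maybe no no

Answer: maybe no maybe no no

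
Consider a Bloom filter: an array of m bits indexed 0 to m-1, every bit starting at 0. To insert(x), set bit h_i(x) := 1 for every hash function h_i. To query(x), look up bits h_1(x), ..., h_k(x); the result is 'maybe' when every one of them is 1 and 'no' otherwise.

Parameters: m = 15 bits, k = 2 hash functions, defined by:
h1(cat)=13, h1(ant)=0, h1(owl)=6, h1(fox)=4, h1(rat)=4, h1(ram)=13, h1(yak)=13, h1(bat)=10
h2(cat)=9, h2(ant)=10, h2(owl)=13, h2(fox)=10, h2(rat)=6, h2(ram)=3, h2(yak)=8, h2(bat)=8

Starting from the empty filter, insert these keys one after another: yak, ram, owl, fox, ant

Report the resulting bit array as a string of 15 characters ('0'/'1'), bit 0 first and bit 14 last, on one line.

Answer: 100110101010010

Derivation:
Start: bits=000000000000000
After insert 'yak': sets bits 8 13 -> bits=000000001000010
After insert 'ram': sets bits 3 13 -> bits=000100001000010
After insert 'owl': sets bits 6 13 -> bits=000100101000010
After insert 'fox': sets bits 4 10 -> bits=000110101010010
After insert 'ant': sets bits 0 10 -> bits=100110101010010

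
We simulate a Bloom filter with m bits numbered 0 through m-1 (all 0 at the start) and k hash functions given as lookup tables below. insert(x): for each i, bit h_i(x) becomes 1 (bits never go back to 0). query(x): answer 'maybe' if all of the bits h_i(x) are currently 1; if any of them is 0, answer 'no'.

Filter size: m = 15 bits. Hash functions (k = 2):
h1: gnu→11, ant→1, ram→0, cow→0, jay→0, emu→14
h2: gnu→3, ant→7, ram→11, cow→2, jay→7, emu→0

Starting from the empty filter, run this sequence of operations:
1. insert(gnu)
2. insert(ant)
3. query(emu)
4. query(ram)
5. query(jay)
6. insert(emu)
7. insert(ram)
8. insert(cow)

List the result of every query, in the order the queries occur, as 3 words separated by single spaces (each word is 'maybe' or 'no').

Start: bits=000000000000000
Op 1: insert gnu -> sets bits 3 11 -> bits=000100000001000
Op 2: insert ant -> sets bits 1 7 -> bits=010100010001000
Op 3: query emu -> checks bit0=0, bit14=0 (has a 0) -> no
Op 4: query ram -> checks bit0=0, bit11=1 (has a 0) -> no
Op 5: query jay -> checks bit0=0, bit7=1 (has a 0) -> no
Op 6: insert emu -> sets bits 0 14 -> bits=110100010001001
Op 7: insert ram -> sets bits 0 11 -> bits=110100010001001
Op 8: insert cow -> sets bits 0 2 -> bits=111100010001001
Query results in order: no no no

Answer: no no no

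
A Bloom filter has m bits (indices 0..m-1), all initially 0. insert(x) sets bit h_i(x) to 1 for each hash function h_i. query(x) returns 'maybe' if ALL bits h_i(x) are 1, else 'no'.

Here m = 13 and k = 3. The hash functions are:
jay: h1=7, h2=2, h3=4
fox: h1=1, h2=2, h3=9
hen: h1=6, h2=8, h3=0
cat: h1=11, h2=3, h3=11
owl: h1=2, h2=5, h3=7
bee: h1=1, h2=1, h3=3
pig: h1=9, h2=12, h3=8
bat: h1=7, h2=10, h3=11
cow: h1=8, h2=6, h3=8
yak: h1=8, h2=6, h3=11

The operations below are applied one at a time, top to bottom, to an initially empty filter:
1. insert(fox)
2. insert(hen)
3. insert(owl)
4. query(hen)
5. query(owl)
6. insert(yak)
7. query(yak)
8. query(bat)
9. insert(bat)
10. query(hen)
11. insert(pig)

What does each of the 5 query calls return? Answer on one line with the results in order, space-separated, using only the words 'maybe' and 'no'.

Start: bits=0000000000000
Op 1: insert fox -> sets bits 1 2 9 -> bits=0110000001000
Op 2: insert hen -> sets bits 0 6 8 -> bits=1110001011000
Op 3: insert owl -> sets bits 2 5 7 -> bits=1110011111000
Op 4: query hen -> checks bit0=1, bit6=1, bit8=1 (all 1) -> maybe
Op 5: query owl -> checks bit2=1, bit5=1, bit7=1 (all 1) -> maybe
Op 6: insert yak -> sets bits 6 8 11 -> bits=1110011111010
Op 7: query yak -> checks bit6=1, bit8=1, bit11=1 (all 1) -> maybe
Op 8: query bat -> checks bit7=1, bit10=0, bit11=1 (has a 0) -> no
Op 9: insert bat -> sets bits 7 10 11 -> bits=1110011111110
Op 10: query hen -> checks bit0=1, bit6=1, bit8=1 (all 1) -> maybe
Op 11: insert pig -> sets bits 8 9 12 -> bits=1110011111111
Query results in order: maybe maybe maybe no maybe

Answer: maybe maybe maybe no maybe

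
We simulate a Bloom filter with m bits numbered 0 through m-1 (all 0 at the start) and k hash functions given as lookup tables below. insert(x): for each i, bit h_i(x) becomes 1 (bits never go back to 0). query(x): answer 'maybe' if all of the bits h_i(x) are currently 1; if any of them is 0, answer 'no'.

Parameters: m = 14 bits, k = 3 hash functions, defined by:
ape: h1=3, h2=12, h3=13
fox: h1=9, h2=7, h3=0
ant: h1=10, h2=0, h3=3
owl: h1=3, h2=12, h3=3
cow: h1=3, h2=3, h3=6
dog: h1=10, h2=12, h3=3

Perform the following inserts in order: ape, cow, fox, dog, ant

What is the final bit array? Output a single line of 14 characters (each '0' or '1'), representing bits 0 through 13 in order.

Answer: 10010011011011

Derivation:
Start: bits=00000000000000
After insert 'ape': sets bits 3 12 13 -> bits=00010000000011
After insert 'cow': sets bits 3 6 -> bits=00010010000011
After insert 'fox': sets bits 0 7 9 -> bits=10010011010011
After insert 'dog': sets bits 3 10 12 -> bits=10010011011011
After insert 'ant': sets bits 0 3 10 -> bits=10010011011011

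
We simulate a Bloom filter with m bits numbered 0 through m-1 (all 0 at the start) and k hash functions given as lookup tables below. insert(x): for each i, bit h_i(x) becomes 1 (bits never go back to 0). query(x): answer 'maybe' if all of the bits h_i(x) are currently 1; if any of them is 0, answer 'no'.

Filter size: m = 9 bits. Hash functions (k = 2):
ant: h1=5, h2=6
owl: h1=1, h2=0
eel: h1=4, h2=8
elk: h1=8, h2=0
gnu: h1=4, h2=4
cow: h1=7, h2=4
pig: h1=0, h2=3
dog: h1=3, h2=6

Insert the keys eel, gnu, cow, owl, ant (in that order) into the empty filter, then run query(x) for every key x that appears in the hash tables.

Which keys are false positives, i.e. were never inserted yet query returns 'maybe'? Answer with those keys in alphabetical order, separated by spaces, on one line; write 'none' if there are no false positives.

Answer: elk

Derivation:
Start: bits=000000000
After insert 'eel': sets bits 4 8 -> bits=000010001
After insert 'gnu': sets bits 4 -> bits=000010001
After insert 'cow': sets bits 4 7 -> bits=000010011
After insert 'owl': sets bits 0 1 -> bits=110010011
After insert 'ant': sets bits 5 6 -> bits=110011111
Not inserted: dog elk pig — query each against bits=110011111:
query dog: checks bit3=0, bit6=1 (has a 0) -> no => not a false positive
query elk: checks bit0=1, bit8=1 (all 1) -> maybe => FALSE POSITIVE
query pig: checks bit0=1, bit3=0 (has a 0) -> no => not a false positive
False positives (alphabetical): elk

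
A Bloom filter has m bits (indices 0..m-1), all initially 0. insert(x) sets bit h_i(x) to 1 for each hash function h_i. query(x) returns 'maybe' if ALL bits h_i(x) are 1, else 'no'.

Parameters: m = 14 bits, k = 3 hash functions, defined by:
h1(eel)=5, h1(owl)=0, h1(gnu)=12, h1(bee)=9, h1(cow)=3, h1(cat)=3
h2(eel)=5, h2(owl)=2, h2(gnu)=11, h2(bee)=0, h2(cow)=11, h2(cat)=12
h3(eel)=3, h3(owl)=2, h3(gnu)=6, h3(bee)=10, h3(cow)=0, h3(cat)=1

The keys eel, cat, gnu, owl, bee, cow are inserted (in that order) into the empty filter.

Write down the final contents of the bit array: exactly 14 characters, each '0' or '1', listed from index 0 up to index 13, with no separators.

Start: bits=00000000000000
After insert 'eel': sets bits 3 5 -> bits=00010100000000
After insert 'cat': sets bits 1 3 12 -> bits=01010100000010
After insert 'gnu': sets bits 6 11 12 -> bits=01010110000110
After insert 'owl': sets bits 0 2 -> bits=11110110000110
After insert 'bee': sets bits 0 9 10 -> bits=11110110011110
After insert 'cow': sets bits 0 3 11 -> bits=11110110011110

Answer: 11110110011110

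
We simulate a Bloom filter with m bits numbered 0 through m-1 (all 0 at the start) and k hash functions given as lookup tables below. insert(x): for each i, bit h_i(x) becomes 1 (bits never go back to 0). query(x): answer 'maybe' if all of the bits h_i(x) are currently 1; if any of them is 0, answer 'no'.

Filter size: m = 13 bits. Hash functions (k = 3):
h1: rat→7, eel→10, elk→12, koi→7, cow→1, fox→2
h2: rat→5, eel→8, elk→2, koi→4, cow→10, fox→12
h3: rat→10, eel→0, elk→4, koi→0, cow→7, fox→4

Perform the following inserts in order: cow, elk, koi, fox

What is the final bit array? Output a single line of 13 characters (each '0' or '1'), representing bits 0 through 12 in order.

Start: bits=0000000000000
After insert 'cow': sets bits 1 7 10 -> bits=0100000100100
After insert 'elk': sets bits 2 4 12 -> bits=0110100100101
After insert 'koi': sets bits 0 4 7 -> bits=1110100100101
After insert 'fox': sets bits 2 4 12 -> bits=1110100100101

Answer: 1110100100101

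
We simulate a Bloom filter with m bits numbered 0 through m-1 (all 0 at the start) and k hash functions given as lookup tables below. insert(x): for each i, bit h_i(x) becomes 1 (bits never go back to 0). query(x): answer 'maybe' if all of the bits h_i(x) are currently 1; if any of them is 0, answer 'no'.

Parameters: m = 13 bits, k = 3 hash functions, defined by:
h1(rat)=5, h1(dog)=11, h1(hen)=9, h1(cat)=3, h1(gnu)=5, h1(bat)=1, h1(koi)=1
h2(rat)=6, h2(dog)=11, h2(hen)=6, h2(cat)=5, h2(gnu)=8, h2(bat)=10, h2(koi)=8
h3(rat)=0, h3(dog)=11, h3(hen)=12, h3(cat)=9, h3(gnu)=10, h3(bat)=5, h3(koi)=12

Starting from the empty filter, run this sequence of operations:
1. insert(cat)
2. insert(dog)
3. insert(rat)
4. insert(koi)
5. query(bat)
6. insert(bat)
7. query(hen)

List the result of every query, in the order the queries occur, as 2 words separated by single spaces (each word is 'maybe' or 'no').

Answer: no maybe

Derivation:
Start: bits=0000000000000
Op 1: insert cat -> sets bits 3 5 9 -> bits=0001010001000
Op 2: insert dog -> sets bits 11 -> bits=0001010001010
Op 3: insert rat -> sets bits 0 5 6 -> bits=1001011001010
Op 4: insert koi -> sets bits 1 8 12 -> bits=1101011011011
Op 5: query bat -> checks bit1=1, bit5=1, bit10=0 (has a 0) -> no
Op 6: insert bat -> sets bits 1 5 10 -> bits=1101011011111
Op 7: query hen -> checks bit6=1, bit9=1, bit12=1 (all 1) -> maybe
Query results in order: no maybe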